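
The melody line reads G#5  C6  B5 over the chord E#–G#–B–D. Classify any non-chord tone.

The harmony at that moment is E# diminished seventh chord (E#, G#, B, D); C6 is not a chord tone.
It is approached by leap up from G#5 and left by step down to B5.
Leap in, step out — an appoggiatura.

C6 is an appoggiatura.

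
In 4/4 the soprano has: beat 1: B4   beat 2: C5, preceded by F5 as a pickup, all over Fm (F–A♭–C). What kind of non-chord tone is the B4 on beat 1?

Appoggiatura.

The harmony at that moment is F minor triad (F, A♭, C); B4 is not a chord tone.
It is approached by leap down from F5 and left by step up to C5.
Leap in, step out, metrically accented — an appoggiatura.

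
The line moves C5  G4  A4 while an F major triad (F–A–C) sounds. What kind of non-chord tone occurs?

The harmony at that moment is F major triad (F, A, C); G4 is not a chord tone.
It is approached by leap down from C5 and left by step up to A4.
Leap in, step out — an appoggiatura.

G4 is an appoggiatura.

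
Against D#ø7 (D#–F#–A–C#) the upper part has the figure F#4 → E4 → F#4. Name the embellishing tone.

The harmony at that moment is D# half-diminished seventh chord (D#, F#, A, C#); E4 is not a chord tone.
It is approached by step down from F#4 and left by step up to F#4.
Step away and step back to the same note — a neighbor tone (lower neighbor).

E4 is a neighbor tone.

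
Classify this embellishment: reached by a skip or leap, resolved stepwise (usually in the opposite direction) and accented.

Approach: by leap. Departure: by step. Metric position: strong.
Leap in, step out, in a metrically strong position — an appoggiatura. (It is the mirror image of the escape tone, which steps in and leaps out from a weak position.)

Appoggiatura.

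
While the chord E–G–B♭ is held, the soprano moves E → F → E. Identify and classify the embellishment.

The harmony at that moment is E diminished triad (E, G, B♭); F is not a chord tone.
It is approached by step up from E and left by step down to E.
Step away and step back to the same note — a neighbor tone (upper neighbor).

F is a neighbor tone.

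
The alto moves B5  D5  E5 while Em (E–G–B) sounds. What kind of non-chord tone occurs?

D5 is an appoggiatura.

The harmony at that moment is E minor triad (E, G, B); D5 is not a chord tone.
It is approached by leap down from B5 and left by step up to E5.
Leap in, step out — an appoggiatura.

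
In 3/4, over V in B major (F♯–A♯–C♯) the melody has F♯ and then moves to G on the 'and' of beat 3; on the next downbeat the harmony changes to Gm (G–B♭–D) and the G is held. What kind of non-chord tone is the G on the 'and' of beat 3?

Anticipation.

The harmony at that moment is F♯ major triad (F♯, A♯, C♯); G is not a chord tone.
It is approached by step up from F♯ and then sustained as the same pitch into the next harmony.
Arriving early and becoming a chord tone when the harmony changes — an anticipation.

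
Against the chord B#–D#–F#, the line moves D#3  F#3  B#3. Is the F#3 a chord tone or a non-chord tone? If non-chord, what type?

Chord tone (the fifth of B# diminished triad).

B# diminished triad contains B#, D#, F#; F# is the fifth, so it is a chord tone.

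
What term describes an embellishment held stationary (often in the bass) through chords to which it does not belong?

Pedal tone.

Approach: none. Departure: none — a single pitch is sustained while the chords change around it, passing through harmonies that do not contain it.
No melodic motion at all; the dissonance is created entirely by the moving harmonies against the stationary note — a pedal tone (pedal point).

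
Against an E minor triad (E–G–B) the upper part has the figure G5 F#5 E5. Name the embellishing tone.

The harmony at that moment is E minor triad (E, G, B); F#5 is not a chord tone.
It is approached by step down from G5 and left by step down to E5.
Step in, step out in the same direction — a passing tone.

F#5 is a passing tone.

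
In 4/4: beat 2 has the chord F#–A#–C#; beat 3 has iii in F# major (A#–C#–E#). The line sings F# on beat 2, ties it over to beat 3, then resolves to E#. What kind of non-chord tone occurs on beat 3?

Suspension.

The harmony at that moment is A# minor triad (A#, C#, E#); F# is not a chord tone.
It is held over (the same pitch as the preceding F#) and left by step down to E#.
Held over from the previous chord and resolving down by step — a suspension.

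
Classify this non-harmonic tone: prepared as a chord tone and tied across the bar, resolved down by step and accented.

Approach: by preparation — the pitch is first a chord tone, then held (tied or repeated) while the harmony changes under it. Departure: down by step. Metric position: strong.
A prepared dissonance that resolves downward by step — a suspension. (The same figure resolving upward would be a retardation.)

Suspension.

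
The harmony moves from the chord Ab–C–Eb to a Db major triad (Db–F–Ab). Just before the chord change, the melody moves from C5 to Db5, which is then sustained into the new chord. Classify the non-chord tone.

Db5 is an anticipation.

The harmony at that moment is Ab major triad (Ab, C, Eb); Db5 is not a chord tone.
It is approached by step up from C5 and then sustained as the same pitch into the next harmony.
Arriving early and becoming a chord tone when the harmony changes — an anticipation.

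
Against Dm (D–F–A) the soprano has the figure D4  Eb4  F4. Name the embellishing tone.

The harmony at that moment is D minor triad (D, F, A); Eb4 is not a chord tone.
It is approached by step up from D4 and left by step up to F4.
Step in, step out in the same direction — a passing tone.

Eb4 is a passing tone.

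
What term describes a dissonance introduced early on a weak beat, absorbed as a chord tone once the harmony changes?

Anticipation.

Approach: ahead of the chord change (typically by step), so it is dissonant against the current harmony. Departure: none — the same pitch is restated or held and is a chord tone of the new harmony.
Dissonant first, consonant once the harmony catches up: the note simply arrives early — an anticipation. (The reverse timing, consonant first and dissonant after the change, would be a suspension or retardation.)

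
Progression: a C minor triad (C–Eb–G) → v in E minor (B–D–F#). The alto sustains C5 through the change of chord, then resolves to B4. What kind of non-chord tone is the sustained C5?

C5 is a suspension.

The harmony at that moment is B minor triad (B, D, F#); C5 is not a chord tone.
It is held over (the same pitch as the preceding C5) and left by step down to B4.
Held over from the previous chord and resolving down by step — a suspension.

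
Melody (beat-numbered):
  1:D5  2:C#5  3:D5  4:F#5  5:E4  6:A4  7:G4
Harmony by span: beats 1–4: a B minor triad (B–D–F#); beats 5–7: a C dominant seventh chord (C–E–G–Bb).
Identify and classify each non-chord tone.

C#5 (beat 2) — neighbor tone; A4 (beat 6) — appoggiatura.

The harmony at that moment is B minor triad (B, D, F#); C#5 is not a chord tone.
It is approached by step down from D5 and left by step up to D5.
Step away and step back to the same note — a neighbor tone (lower neighbor).
The harmony at that moment is C dominant seventh chord (C, E, G, Bb); A4 is not a chord tone.
It is approached by leap up from E4 and left by step down to G4.
Leap in, step out — an appoggiatura.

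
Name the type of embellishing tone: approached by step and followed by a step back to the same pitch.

Neighbor tone.

Approach: by step. Departure: by step in the opposite direction, back to the starting pitch.
Stepwise on both sides but reversing to return to the same chord tone — a neighbor tone. (Had it continued onward in the same direction it would be a passing tone instead.)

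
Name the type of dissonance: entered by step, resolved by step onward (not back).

Passing tone.

Approach: by step. Departure: by step, continuing in the same direction.
Stepwise on both sides with no change of direction means the note fills in the space between two different chord tones — a passing tone. (Had it turned back to its starting note it would be a neighbor tone instead.)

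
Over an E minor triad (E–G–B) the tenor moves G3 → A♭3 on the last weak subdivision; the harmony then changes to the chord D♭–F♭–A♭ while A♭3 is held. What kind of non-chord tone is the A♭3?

A♭3 is an anticipation.

The harmony at that moment is E minor triad (E, G, B); A♭3 is not a chord tone.
It is approached by step up from G3 and then sustained as the same pitch into the next harmony.
Arriving early and becoming a chord tone when the harmony changes — an anticipation.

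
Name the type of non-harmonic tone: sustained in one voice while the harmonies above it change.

Pedal tone.

Approach: none. Departure: none — a single pitch is sustained while the chords change around it, passing through harmonies that do not contain it.
No melodic motion at all; the dissonance is created entirely by the moving harmonies against the stationary note — a pedal tone (pedal point).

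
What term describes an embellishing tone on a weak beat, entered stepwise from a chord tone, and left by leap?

Escape tone.

Approach: by step. Departure: by leap. Metric position: weak.
Step in, leap out, from a weak position — an escape tone (échappée). (It is the mirror image of the appoggiatura, which leaps in and steps out on a strong beat.)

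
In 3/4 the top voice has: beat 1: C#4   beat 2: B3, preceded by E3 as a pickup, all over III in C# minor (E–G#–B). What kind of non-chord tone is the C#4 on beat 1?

Appoggiatura.

The harmony at that moment is E major triad (E, G#, B); C#4 is not a chord tone.
It is approached by leap up from E3 and left by step down to B3.
Leap in, step out, metrically accented — an appoggiatura.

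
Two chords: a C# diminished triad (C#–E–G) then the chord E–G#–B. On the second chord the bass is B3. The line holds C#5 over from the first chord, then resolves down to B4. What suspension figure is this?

9–8 suspension.

At the second chord the bass is B3. The suspended C#5 lies a ninth above the bass; after resolving down by step to B4, the interval above the bass becomes an octave.
Suspension figures are named by those two intervals: 9–8.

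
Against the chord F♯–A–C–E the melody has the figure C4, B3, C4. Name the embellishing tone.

B3 is a neighbor tone.

The harmony at that moment is F♯ half-diminished seventh chord (F♯, A, C, E); B3 is not a chord tone.
It is approached by step down from C4 and left by step up to C4.
Step away and step back to the same note — a neighbor tone (lower neighbor).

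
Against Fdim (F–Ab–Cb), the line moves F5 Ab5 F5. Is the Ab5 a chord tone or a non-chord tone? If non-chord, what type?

Chord tone (the third of F diminished triad).

F diminished triad contains F, Ab, Cb; Ab is the third, so it is a chord tone.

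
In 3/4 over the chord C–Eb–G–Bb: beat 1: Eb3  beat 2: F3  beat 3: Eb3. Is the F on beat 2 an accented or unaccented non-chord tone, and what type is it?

Unaccented neighbor tone.

The harmony at that moment is C minor seventh chord (C, Eb, G, Bb); F3 is not a chord tone.
It is approached by step up from Eb3 and left by step down to Eb3.
Step away and step back to the same note — a neighbor tone (upper neighbor).
It falls on a weak beat, so it is unaccented.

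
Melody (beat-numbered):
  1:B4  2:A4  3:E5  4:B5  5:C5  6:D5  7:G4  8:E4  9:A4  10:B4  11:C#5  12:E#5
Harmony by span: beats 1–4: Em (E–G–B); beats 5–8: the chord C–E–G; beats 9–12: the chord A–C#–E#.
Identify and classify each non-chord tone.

The harmony at that moment is E minor triad (E, G, B); A4 is not a chord tone.
It is approached by step down from B4 and left by leap up to E5.
Step in, leap out — an escape tone.
The harmony at that moment is C major triad (C, E, G); D5 is not a chord tone.
It is approached by step up from C5 and left by leap down to G4.
Step in, leap out — an escape tone.
The harmony at that moment is A augmented triad (A, C#, E#); B4 is not a chord tone.
It is approached by step up from A4 and left by step up to C#5.
Step in, step out in the same direction — a passing tone.

A4 (beat 2) — escape tone; D5 (beat 6) — escape tone; B4 (beat 10) — passing tone.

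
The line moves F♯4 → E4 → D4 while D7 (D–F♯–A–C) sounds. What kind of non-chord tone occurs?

E4 is a passing tone.

The harmony at that moment is D dominant seventh chord (D, F♯, A, C); E4 is not a chord tone.
It is approached by step down from F♯4 and left by step down to D4.
Step in, step out in the same direction — a passing tone.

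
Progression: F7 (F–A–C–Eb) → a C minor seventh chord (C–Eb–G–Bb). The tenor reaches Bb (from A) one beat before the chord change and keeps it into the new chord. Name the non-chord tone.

Bb is an anticipation.

The harmony at that moment is F dominant seventh chord (F, A, C, Eb); Bb is not a chord tone.
It is approached by step up from A and then sustained as the same pitch into the next harmony.
Arriving early and becoming a chord tone when the harmony changes — an anticipation.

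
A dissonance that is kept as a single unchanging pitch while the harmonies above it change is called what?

Pedal tone.

Approach: none. Departure: none — a single pitch is sustained while the chords change around it, passing through harmonies that do not contain it.
No melodic motion at all; the dissonance is created entirely by the moving harmonies against the stationary note — a pedal tone (pedal point).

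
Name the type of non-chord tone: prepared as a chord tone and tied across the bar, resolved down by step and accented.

Approach: by preparation — the pitch is first a chord tone, then held (tied or repeated) while the harmony changes under it. Departure: down by step. Metric position: strong.
A prepared dissonance that resolves downward by step — a suspension. (The same figure resolving upward would be a retardation.)

Suspension.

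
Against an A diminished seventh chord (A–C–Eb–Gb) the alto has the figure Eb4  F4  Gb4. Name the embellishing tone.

F4 is a passing tone.

The harmony at that moment is A diminished seventh chord (A, C, Eb, Gb); F4 is not a chord tone.
It is approached by step up from Eb4 and left by step up to Gb4.
Step in, step out in the same direction — a passing tone.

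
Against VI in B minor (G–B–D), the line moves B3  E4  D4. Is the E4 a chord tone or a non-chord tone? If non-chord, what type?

Non-chord tone — an appoggiatura.

The harmony at that moment is G major triad (G, B, D); E4 is not a chord tone.
It is approached by leap up from B3 and left by step down to D4.
Leap in, step out — an appoggiatura.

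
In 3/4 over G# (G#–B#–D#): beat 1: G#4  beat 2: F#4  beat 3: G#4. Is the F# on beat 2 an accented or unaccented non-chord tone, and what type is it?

Unaccented neighbor tone.

The harmony at that moment is G# major triad (G#, B#, D#); F#4 is not a chord tone.
It is approached by step down from G#4 and left by step up to G#4.
Step away and step back to the same note — a neighbor tone (lower neighbor).
It falls on a weak beat, so it is unaccented.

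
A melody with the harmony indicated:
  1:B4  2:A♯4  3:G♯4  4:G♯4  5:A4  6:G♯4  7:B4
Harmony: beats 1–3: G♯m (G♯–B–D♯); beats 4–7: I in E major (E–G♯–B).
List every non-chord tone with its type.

A♯4 (beat 2) — passing tone; A4 (beat 5) — neighbor tone.

The harmony at that moment is G♯ minor triad (G♯, B, D♯); A♯4 is not a chord tone.
It is approached by step down from B4 and left by step down to G♯4.
Step in, step out in the same direction — a passing tone.
The harmony at that moment is E major triad (E, G♯, B); A4 is not a chord tone.
It is approached by step up from G♯4 and left by step down to G♯4.
Step away and step back to the same note — a neighbor tone (upper neighbor).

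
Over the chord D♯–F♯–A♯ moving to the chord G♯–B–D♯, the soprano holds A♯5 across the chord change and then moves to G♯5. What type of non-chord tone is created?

The harmony at that moment is G♯ minor triad (G♯, B, D♯); A♯5 is not a chord tone.
It is held over (the same pitch as the preceding A♯5) and left by step down to G♯5.
Held over from the previous chord and resolving down by step — a suspension.

A♯5 is a suspension.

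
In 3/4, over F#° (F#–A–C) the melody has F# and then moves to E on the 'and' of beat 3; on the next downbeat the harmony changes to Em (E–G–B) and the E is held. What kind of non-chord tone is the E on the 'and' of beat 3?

The harmony at that moment is F# diminished triad (F#, A, C); E is not a chord tone.
It is approached by step down from F# and then sustained as the same pitch into the next harmony.
Arriving early and becoming a chord tone when the harmony changes — an anticipation.

Anticipation.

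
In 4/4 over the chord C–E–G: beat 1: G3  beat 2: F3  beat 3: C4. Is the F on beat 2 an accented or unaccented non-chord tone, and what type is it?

The harmony at that moment is C major triad (C, E, G); F3 is not a chord tone.
It is approached by step down from G3 and left by leap up to C4.
Step in, leap out — an escape tone.
It falls on a weak beat, so it is unaccented.

Unaccented escape tone.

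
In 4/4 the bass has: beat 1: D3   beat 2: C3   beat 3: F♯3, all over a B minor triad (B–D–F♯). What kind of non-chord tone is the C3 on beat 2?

The harmony at that moment is B minor triad (B, D, F♯); C3 is not a chord tone.
It is approached by step down from D3 and left by leap up to F♯3.
Step in, leap out, on a weak beat — an escape tone.

Escape tone.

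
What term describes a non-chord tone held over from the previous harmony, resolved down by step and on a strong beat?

Approach: by preparation — the pitch is first a chord tone, then held (tied or repeated) while the harmony changes under it. Departure: down by step. Metric position: strong.
A prepared dissonance that resolves downward by step — a suspension. (The same figure resolving upward would be a retardation.)

Suspension.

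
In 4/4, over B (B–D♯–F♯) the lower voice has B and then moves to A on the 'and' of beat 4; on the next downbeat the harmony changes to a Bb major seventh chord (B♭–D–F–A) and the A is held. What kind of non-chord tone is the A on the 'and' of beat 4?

The harmony at that moment is B major triad (B, D♯, F♯); A is not a chord tone.
It is approached by step down from B and then sustained as the same pitch into the next harmony.
Arriving early and becoming a chord tone when the harmony changes — an anticipation.

Anticipation.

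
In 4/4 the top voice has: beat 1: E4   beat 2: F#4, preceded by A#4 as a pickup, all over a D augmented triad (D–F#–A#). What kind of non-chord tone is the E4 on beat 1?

Appoggiatura.

The harmony at that moment is D augmented triad (D, F#, A#); E4 is not a chord tone.
It is approached by leap down from A#4 and left by step up to F#4.
Leap in, step out, metrically accented — an appoggiatura.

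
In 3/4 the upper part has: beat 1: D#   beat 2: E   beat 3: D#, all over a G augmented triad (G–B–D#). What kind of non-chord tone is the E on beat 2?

The harmony at that moment is G augmented triad (G, B, D#); E is not a chord tone.
It is approached by step up from D# and left by step down to D#.
Step away and step back to the same note — a neighbor tone (upper neighbor).

Upper neighbor tone.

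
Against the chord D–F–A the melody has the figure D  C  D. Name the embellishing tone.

The harmony at that moment is D minor triad (D, F, A); C is not a chord tone.
It is approached by step down from D and left by step up to D.
Step away and step back to the same note — a neighbor tone (lower neighbor).

C is a neighbor tone.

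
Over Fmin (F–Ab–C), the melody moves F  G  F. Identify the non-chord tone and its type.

The harmony at that moment is F minor triad (F, Ab, C); G is not a chord tone.
It is approached by step up from F and left by step down to F.
Step away and step back to the same note — a neighbor tone (upper neighbor).

G is a neighbor tone.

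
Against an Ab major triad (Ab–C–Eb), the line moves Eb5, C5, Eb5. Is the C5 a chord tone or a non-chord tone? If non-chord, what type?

Chord tone (the third of Ab major triad).

Ab major triad contains Ab, C, Eb; C is the third, so it is a chord tone.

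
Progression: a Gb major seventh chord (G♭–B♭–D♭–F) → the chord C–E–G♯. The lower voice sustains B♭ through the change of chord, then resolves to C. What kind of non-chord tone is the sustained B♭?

The harmony at that moment is C augmented triad (C, E, G♯); B♭ is not a chord tone.
It is held over (the same pitch as the preceding B♭) and left by step up to C.
Held over from the previous chord and resolving up by step — a retardation.

B♭ is a retardation.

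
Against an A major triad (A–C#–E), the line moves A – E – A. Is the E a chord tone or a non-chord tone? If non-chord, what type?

A major triad contains A, C#, E; E is the fifth, so it is a chord tone.

Chord tone (the fifth of A major triad).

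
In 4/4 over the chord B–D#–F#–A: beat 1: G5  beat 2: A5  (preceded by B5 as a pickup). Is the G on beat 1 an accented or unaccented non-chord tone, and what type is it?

The harmony at that moment is B dominant seventh chord (B, D#, F#, A); G5 is not a chord tone.
It is approached by leap down from B5 and left by step up to A5.
Leap in, step out — an appoggiatura.
It falls on the downbeat, so it is accented.

Accented appoggiatura.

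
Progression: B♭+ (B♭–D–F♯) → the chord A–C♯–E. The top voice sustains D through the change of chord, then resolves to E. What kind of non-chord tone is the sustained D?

D is a retardation.

The harmony at that moment is A major triad (A, C♯, E); D is not a chord tone.
It is held over (the same pitch as the preceding D) and left by step up to E.
Held over from the previous chord and resolving up by step — a retardation.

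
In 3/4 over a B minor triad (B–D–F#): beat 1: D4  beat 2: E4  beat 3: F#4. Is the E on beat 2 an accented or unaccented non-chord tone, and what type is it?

Unaccented passing tone.

The harmony at that moment is B minor triad (B, D, F#); E4 is not a chord tone.
It is approached by step up from D4 and left by step up to F#4.
Step in, step out in the same direction — a passing tone.
It falls on a weak beat, so it is unaccented.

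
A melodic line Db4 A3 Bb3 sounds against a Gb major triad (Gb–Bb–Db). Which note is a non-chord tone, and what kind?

A3 is an appoggiatura.

The harmony at that moment is Gb major triad (Gb, Bb, Db); A3 is not a chord tone.
It is approached by leap down from Db4 and left by step up to Bb3.
Leap in, step out — an appoggiatura.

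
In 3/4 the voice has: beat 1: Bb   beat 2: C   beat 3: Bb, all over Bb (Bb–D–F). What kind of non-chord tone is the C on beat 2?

Upper neighbor tone.

The harmony at that moment is Bb major triad (Bb, D, F); C is not a chord tone.
It is approached by step up from Bb and left by step down to Bb.
Step away and step back to the same note — a neighbor tone (upper neighbor).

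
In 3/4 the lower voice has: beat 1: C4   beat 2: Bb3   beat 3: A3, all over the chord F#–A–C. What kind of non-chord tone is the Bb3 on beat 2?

The harmony at that moment is F# diminished triad (F#, A, C); Bb3 is not a chord tone.
It is approached by step down from C4 and left by step down to A3.
Step in, step out in the same direction — a passing tone.

Passing tone.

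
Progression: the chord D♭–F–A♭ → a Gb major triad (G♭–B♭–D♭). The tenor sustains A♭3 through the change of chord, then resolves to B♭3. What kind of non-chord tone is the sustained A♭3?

The harmony at that moment is G♭ major triad (G♭, B♭, D♭); A♭3 is not a chord tone.
It is held over (the same pitch as the preceding A♭3) and left by step up to B♭3.
Held over from the previous chord and resolving up by step — a retardation.

A♭3 is a retardation.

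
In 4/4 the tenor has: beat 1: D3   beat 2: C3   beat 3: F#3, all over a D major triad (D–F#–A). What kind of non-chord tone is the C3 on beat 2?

Escape tone.

The harmony at that moment is D major triad (D, F#, A); C3 is not a chord tone.
It is approached by step down from D3 and left by leap up to F#3.
Step in, leap out, on a weak beat — an escape tone.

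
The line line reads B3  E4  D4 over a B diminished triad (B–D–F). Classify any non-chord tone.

E4 is an appoggiatura.

The harmony at that moment is B diminished triad (B, D, F); E4 is not a chord tone.
It is approached by leap up from B3 and left by step down to D4.
Leap in, step out — an appoggiatura.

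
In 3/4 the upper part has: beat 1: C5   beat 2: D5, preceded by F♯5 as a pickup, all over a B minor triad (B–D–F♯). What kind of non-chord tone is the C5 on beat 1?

The harmony at that moment is B minor triad (B, D, F♯); C5 is not a chord tone.
It is approached by leap down from F♯5 and left by step up to D5.
Leap in, step out, metrically accented — an appoggiatura.

Appoggiatura.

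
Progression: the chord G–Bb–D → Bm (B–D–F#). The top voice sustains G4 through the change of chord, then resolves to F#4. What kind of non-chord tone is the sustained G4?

The harmony at that moment is B minor triad (B, D, F#); G4 is not a chord tone.
It is held over (the same pitch as the preceding G4) and left by step down to F#4.
Held over from the previous chord and resolving down by step — a suspension.

G4 is a suspension.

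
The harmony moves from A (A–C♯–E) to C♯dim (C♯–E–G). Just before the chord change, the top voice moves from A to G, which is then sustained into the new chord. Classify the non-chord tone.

G is an anticipation.

The harmony at that moment is A major triad (A, C♯, E); G is not a chord tone.
It is approached by step down from A and then sustained as the same pitch into the next harmony.
Arriving early and becoming a chord tone when the harmony changes — an anticipation.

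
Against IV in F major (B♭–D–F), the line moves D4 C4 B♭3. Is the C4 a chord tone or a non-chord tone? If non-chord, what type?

The harmony at that moment is B♭ major triad (B♭, D, F); C4 is not a chord tone.
It is approached by step down from D4 and left by step down to B♭3.
Step in, step out in the same direction — a passing tone.

Non-chord tone — a passing tone.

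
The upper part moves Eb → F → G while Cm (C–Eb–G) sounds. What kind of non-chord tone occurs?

The harmony at that moment is C minor triad (C, Eb, G); F is not a chord tone.
It is approached by step up from Eb and left by step up to G.
Step in, step out in the same direction — a passing tone.

F is a passing tone.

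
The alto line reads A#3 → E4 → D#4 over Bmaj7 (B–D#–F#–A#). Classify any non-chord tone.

E4 is an appoggiatura.

The harmony at that moment is B major seventh chord (B, D#, F#, A#); E4 is not a chord tone.
It is approached by leap up from A#3 and left by step down to D#4.
Leap in, step out — an appoggiatura.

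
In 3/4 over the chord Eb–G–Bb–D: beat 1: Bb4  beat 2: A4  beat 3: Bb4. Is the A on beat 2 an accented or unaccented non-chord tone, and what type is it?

The harmony at that moment is Eb major seventh chord (Eb, G, Bb, D); A4 is not a chord tone.
It is approached by step down from Bb4 and left by step up to Bb4.
Step away and step back to the same note — a neighbor tone (lower neighbor).
It falls on a weak beat, so it is unaccented.

Unaccented neighbor tone.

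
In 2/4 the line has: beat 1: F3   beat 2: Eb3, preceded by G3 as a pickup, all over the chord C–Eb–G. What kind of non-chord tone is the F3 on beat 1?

Passing tone.

The harmony at that moment is C minor triad (C, Eb, G); F3 is not a chord tone.
It is approached by step down from G3 and left by step down to Eb3.
Step in, step out in the same direction — a passing tone.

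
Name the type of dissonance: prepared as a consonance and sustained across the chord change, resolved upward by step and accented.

Approach: by preparation — the pitch is first a chord tone, then held (tied or repeated) while the harmony changes under it. Departure: up by step. Metric position: strong.
A prepared dissonance that resolves upward by step — a retardation. (The same figure resolving downward would be a suspension.)

Retardation.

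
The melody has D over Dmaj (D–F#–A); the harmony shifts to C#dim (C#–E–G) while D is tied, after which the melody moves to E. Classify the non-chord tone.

D is a retardation.

The harmony at that moment is C# diminished triad (C#, E, G); D is not a chord tone.
It is held over (the same pitch as the preceding D) and left by step up to E.
Held over from the previous chord and resolving up by step — a retardation.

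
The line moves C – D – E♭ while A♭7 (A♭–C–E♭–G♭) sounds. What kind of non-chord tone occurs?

The harmony at that moment is A♭ dominant seventh chord (A♭, C, E♭, G♭); D is not a chord tone.
It is approached by step up from C and left by step up to E♭.
Step in, step out in the same direction — a passing tone.

D is a passing tone.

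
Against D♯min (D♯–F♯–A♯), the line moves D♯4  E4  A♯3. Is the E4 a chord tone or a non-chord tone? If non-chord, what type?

Non-chord tone — an escape tone.

The harmony at that moment is D♯ minor triad (D♯, F♯, A♯); E4 is not a chord tone.
It is approached by step up from D♯4 and left by leap down to A♯3.
Step in, leap out — an escape tone.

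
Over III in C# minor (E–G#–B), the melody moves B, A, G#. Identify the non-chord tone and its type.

A is a passing tone.

The harmony at that moment is E major triad (E, G#, B); A is not a chord tone.
It is approached by step down from B and left by step down to G#.
Step in, step out in the same direction — a passing tone.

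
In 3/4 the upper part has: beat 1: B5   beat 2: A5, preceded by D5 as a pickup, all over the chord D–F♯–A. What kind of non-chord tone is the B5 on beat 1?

The harmony at that moment is D major triad (D, F♯, A); B5 is not a chord tone.
It is approached by leap up from D5 and left by step down to A5.
Leap in, step out, metrically accented — an appoggiatura.

Appoggiatura.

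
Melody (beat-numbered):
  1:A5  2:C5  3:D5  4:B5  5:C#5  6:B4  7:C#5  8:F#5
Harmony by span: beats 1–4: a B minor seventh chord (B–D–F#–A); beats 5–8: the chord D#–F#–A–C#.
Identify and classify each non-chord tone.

The harmony at that moment is B minor seventh chord (B, D, F#, A); C5 is not a chord tone.
It is approached by leap down from A5 and left by step up to D5.
Leap in, step out — an appoggiatura.
The harmony at that moment is D# half-diminished seventh chord (D#, F#, A, C#); B4 is not a chord tone.
It is approached by step down from C#5 and left by step up to C#5.
Step away and step back to the same note — a neighbor tone (lower neighbor).

C5 (beat 2) — appoggiatura; B4 (beat 6) — neighbor tone.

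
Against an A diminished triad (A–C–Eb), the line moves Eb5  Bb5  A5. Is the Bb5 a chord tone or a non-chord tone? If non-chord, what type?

Non-chord tone — an appoggiatura.

The harmony at that moment is A diminished triad (A, C, Eb); Bb5 is not a chord tone.
It is approached by leap up from Eb5 and left by step down to A5.
Leap in, step out — an appoggiatura.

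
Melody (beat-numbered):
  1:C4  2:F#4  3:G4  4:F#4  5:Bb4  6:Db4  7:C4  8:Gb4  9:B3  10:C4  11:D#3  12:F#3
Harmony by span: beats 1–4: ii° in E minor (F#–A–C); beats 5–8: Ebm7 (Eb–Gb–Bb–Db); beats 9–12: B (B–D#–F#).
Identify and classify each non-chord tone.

G4 (beat 3) — neighbor tone; C4 (beat 7) — escape tone; C4 (beat 10) — escape tone.

The harmony at that moment is F# diminished triad (F#, A, C); G4 is not a chord tone.
It is approached by step up from F#4 and left by step down to F#4.
Step away and step back to the same note — a neighbor tone (upper neighbor).
The harmony at that moment is Eb minor seventh chord (Eb, Gb, Bb, Db); C4 is not a chord tone.
It is approached by step down from Db4 and left by leap up to Gb4.
Step in, leap out — an escape tone.
The harmony at that moment is B major triad (B, D#, F#); C4 is not a chord tone.
It is approached by step up from B3 and left by leap down to D#3.
Step in, leap out — an escape tone.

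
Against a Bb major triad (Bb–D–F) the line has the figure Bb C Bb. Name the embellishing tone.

The harmony at that moment is Bb major triad (Bb, D, F); C is not a chord tone.
It is approached by step up from Bb and left by step down to Bb.
Step away and step back to the same note — a neighbor tone (upper neighbor).

C is a neighbor tone.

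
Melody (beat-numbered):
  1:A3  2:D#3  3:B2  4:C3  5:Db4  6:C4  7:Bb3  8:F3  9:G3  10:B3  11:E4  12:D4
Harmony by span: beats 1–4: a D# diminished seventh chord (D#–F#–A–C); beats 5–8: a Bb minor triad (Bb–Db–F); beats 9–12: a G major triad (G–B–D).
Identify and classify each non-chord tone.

B2 (beat 3) — appoggiatura; C4 (beat 6) — passing tone; E4 (beat 11) — appoggiatura.

The harmony at that moment is D# diminished seventh chord (D#, F#, A, C); B2 is not a chord tone.
It is approached by leap down from D#3 and left by step up to C3.
Leap in, step out — an appoggiatura.
The harmony at that moment is Bb minor triad (Bb, Db, F); C4 is not a chord tone.
It is approached by step down from Db4 and left by step down to Bb3.
Step in, step out in the same direction — a passing tone.
The harmony at that moment is G major triad (G, B, D); E4 is not a chord tone.
It is approached by leap up from B3 and left by step down to D4.
Leap in, step out — an appoggiatura.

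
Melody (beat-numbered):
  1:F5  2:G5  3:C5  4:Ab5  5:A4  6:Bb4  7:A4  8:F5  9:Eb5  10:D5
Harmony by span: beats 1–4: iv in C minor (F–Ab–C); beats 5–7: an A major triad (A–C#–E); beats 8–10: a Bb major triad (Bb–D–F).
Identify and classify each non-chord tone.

G5 (beat 2) — escape tone; Bb4 (beat 6) — neighbor tone; Eb5 (beat 9) — passing tone.

The harmony at that moment is F minor triad (F, Ab, C); G5 is not a chord tone.
It is approached by step up from F5 and left by leap down to C5.
Step in, leap out — an escape tone.
The harmony at that moment is A major triad (A, C#, E); Bb4 is not a chord tone.
It is approached by step up from A4 and left by step down to A4.
Step away and step back to the same note — a neighbor tone (upper neighbor).
The harmony at that moment is Bb major triad (Bb, D, F); Eb5 is not a chord tone.
It is approached by step down from F5 and left by step down to D5.
Step in, step out in the same direction — a passing tone.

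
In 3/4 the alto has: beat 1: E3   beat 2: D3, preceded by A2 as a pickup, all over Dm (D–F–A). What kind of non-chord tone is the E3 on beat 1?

The harmony at that moment is D minor triad (D, F, A); E3 is not a chord tone.
It is approached by leap up from A2 and left by step down to D3.
Leap in, step out, metrically accented — an appoggiatura.

Appoggiatura.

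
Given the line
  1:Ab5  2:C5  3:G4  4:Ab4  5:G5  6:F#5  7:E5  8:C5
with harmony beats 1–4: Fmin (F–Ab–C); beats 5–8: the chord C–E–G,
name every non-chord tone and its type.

G4 (beat 3) — appoggiatura; F#5 (beat 6) — passing tone.

The harmony at that moment is F minor triad (F, Ab, C); G4 is not a chord tone.
It is approached by leap down from C5 and left by step up to Ab4.
Leap in, step out — an appoggiatura.
The harmony at that moment is C major triad (C, E, G); F#5 is not a chord tone.
It is approached by step down from G5 and left by step down to E5.
Step in, step out in the same direction — a passing tone.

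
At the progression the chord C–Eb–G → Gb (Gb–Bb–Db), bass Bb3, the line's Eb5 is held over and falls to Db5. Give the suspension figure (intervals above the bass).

4–3 suspension.

At the second chord the bass is Bb3. The suspended Eb5 lies a fourth above the bass; after resolving down by step to Db5, the interval above the bass becomes a third.
Suspension figures are named by those two intervals: 4–3.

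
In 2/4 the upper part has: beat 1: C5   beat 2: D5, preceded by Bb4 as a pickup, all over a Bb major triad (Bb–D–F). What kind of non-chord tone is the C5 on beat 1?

The harmony at that moment is Bb major triad (Bb, D, F); C5 is not a chord tone.
It is approached by step up from Bb4 and left by step up to D5.
Step in, step out in the same direction — a passing tone.

Passing tone.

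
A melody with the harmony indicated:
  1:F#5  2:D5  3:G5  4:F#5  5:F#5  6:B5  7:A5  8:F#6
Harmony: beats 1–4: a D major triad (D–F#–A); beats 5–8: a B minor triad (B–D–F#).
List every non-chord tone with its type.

G5 (beat 3) — appoggiatura; A5 (beat 7) — escape tone.

The harmony at that moment is D major triad (D, F#, A); G5 is not a chord tone.
It is approached by leap up from D5 and left by step down to F#5.
Leap in, step out — an appoggiatura.
The harmony at that moment is B minor triad (B, D, F#); A5 is not a chord tone.
It is approached by step down from B5 and left by leap up to F#6.
Step in, leap out — an escape tone.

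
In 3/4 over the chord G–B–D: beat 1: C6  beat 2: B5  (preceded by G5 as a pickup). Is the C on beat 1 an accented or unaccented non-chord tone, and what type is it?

Accented appoggiatura.

The harmony at that moment is G major triad (G, B, D); C6 is not a chord tone.
It is approached by leap up from G5 and left by step down to B5.
Leap in, step out — an appoggiatura.
It falls on the downbeat, so it is accented.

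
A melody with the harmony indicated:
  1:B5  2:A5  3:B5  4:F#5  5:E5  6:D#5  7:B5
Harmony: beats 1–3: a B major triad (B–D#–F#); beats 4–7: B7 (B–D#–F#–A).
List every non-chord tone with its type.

A5 (beat 2) — neighbor tone; E5 (beat 5) — passing tone.

The harmony at that moment is B major triad (B, D#, F#); A5 is not a chord tone.
It is approached by step down from B5 and left by step up to B5.
Step away and step back to the same note — a neighbor tone (lower neighbor).
The harmony at that moment is B dominant seventh chord (B, D#, F#, A); E5 is not a chord tone.
It is approached by step down from F#5 and left by step down to D#5.
Step in, step out in the same direction — a passing tone.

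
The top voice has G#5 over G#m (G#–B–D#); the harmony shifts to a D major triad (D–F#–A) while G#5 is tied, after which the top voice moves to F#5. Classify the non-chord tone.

The harmony at that moment is D major triad (D, F#, A); G#5 is not a chord tone.
It is held over (the same pitch as the preceding G#5) and left by step down to F#5.
Held over from the previous chord and resolving down by step — a suspension.

G#5 is a suspension.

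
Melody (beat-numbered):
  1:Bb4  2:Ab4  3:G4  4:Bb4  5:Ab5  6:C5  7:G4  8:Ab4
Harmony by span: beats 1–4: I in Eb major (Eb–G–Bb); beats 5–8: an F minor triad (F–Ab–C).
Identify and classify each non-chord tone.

Ab4 (beat 2) — passing tone; G4 (beat 7) — appoggiatura.

The harmony at that moment is Eb major triad (Eb, G, Bb); Ab4 is not a chord tone.
It is approached by step down from Bb4 and left by step down to G4.
Step in, step out in the same direction — a passing tone.
The harmony at that moment is F minor triad (F, Ab, C); G4 is not a chord tone.
It is approached by leap down from C5 and left by step up to Ab4.
Leap in, step out — an appoggiatura.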